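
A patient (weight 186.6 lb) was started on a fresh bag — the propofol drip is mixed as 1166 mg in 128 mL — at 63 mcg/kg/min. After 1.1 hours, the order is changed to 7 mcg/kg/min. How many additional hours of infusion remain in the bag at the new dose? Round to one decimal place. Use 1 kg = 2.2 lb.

22.8 hours

Initial rate:
Weight = 186.6 lb ÷ 2.2 lb/kg = 84.81818 kg
Dose = 63 mcg/kg/min × 84.81818 kg = 5343.545 mcg/min
5343.545 mcg/min × 60 min/hr = 320612.7 mcg/hr
Concentration = 1166 mg ÷ 128 mL = 9.109375 mg/mL = 9109.375 mcg/mL
Rate = 320612.7 mcg/hr ÷ 9109.375 mcg/mL = 35.19591 mL/hr
Volume infused so far = 35.19591 mL/hr × 1.1 hr = 38.7155 mL
Volume remaining = 128 − 38.7155 = 89.2845 mL
New rate:
Dose = 7 mcg/kg/min × 84.81818 kg = 593.7273 mcg/min
593.7273 mcg/min × 60 min/hr = 35623.64 mcg/hr
Rate = 35623.64 mcg/hr ÷ 9109.375 mcg/mL = 3.910656 mL/hr
Time remaining = 89.2845 mL ÷ 3.910656 mL/hr = 22.83108 hr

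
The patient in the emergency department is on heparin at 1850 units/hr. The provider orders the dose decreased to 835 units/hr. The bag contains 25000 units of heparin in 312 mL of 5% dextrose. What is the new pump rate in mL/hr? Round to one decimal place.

10.4 mL/hr

Concentration = 25000 units ÷ 312 mL = 80.12821 units/mL
Rate = 835 units/hr ÷ 80.12821 units/mL = 10.4208 mL/hr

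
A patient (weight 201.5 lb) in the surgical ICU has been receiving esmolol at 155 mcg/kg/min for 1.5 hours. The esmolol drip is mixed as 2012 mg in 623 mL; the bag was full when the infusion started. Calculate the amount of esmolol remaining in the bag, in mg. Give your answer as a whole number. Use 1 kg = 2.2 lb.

734 mg

Weight = 201.5 lb ÷ 2.2 lb/kg = 91.59091 kg
Dose = 155 mcg/kg/min × 91.59091 kg = 14196.59 mcg/min
14196.59 mcg/min × 60 min/hr = 851795.5 mcg/hr
Concentration = 2012 mg ÷ 623 mL = 3.229535 mg/mL = 3229.535 mcg/mL
Rate = 851795.5 mcg/hr ÷ 3229.535 mcg/mL = 263.7518 mL/hr
Volume infused = 263.7518 mL/hr × 1.5 hr = 395.6277 mL
Volume remaining = 623 − 395.6277 = 227.3723 mL
Drug remaining = 227.3723 mL × 3229.535 mcg/mL = 734306.8 mcg = 734.3068 mg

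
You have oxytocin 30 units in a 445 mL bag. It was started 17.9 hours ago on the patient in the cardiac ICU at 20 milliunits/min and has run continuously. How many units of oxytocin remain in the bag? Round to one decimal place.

8.5 units

20 milliunits/min × 60 min/hr = 1200 milliunits/hr
Concentration = 30 units ÷ 445 mL = 0.06741573 units/mL = 67.41573 milliunits/mL
Rate = 1200 milliunits/hr ÷ 67.41573 milliunits/mL = 17.8 mL/hr
Volume infused = 17.8 mL/hr × 17.9 hr = 318.62 mL
Volume remaining = 445 − 318.62 = 126.38 mL
Drug remaining = 126.38 mL × 67.41573 milliunits/mL = 8520 milliunits = 8.52 units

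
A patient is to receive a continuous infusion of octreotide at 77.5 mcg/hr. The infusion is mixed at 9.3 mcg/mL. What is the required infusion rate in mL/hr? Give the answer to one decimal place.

Rate = 77.5 mcg/hr ÷ 9.3 mcg/mL = 8.333333 mL/hr

8.3 mL/hr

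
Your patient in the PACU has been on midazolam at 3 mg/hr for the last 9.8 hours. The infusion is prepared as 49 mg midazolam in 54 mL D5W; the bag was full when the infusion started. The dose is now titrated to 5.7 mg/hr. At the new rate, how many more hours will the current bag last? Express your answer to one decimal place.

Initial rate:
Concentration = 49 mg ÷ 54 mL = 0.9074074 mg/mL
Rate = 3 mg/hr ÷ 0.9074074 mg/mL = 3.306122 mL/hr
Volume infused so far = 3.306122 mL/hr × 9.8 hr = 32.4 mL
Volume remaining = 54 − 32.4 = 21.6 mL
New rate:
Rate = 5.7 mg/hr ÷ 0.9074074 mg/mL = 6.281633 mL/hr
Time remaining = 21.6 mL ÷ 6.281633 mL/hr = 3.438596 hr

3.4 hours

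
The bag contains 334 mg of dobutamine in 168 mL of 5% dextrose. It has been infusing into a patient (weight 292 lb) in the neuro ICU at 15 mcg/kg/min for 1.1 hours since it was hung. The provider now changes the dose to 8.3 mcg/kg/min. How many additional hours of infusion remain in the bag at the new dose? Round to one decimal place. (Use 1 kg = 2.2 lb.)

3.1 hours

Initial rate:
Weight = 292 lb ÷ 2.2 lb/kg = 132.7273 kg
Dose = 15 mcg/kg/min × 132.7273 kg = 1990.909 mcg/min
1990.909 mcg/min × 60 min/hr = 119454.5 mcg/hr
Concentration = 334 mg ÷ 168 mL = 1.988095 mg/mL = 1988.095 mcg/mL
Rate = 119454.5 mcg/hr ÷ 1988.095 mcg/mL = 60.08492 mL/hr
Volume infused so far = 60.08492 mL/hr × 1.1 hr = 66.09341 mL
Volume remaining = 168 − 66.09341 = 101.9066 mL
New rate:
Dose = 8.3 mcg/kg/min × 132.7273 kg = 1101.636 mcg/min
1101.636 mcg/min × 60 min/hr = 66098.18 mcg/hr
Rate = 66098.18 mcg/hr ÷ 1988.095 mcg/mL = 33.24699 mL/hr
Time remaining = 101.9066 mL ÷ 33.24699 mL/hr = 3.065137 hr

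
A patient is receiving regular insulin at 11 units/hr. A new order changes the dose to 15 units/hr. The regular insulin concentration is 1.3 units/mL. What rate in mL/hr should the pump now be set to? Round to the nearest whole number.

Rate = 15 units/hr ÷ 1.3 units/mL = 11.53846 mL/hr

12 mL/hr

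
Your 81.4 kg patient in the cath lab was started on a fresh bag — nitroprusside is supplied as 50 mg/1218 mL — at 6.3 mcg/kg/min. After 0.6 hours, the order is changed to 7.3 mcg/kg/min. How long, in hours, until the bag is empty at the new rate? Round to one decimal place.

Initial rate:
Dose = 6.3 mcg/kg/min × 81.4 kg = 512.82 mcg/min
512.82 mcg/min × 60 min/hr = 30769.2 mcg/hr
Concentration = 50 mg ÷ 1218 mL = 0.0410509 mg/mL = 41.0509 mcg/mL
Rate = 30769.2 mcg/hr ÷ 41.0509 mcg/mL = 749.5377 mL/hr
Volume infused so far = 749.5377 mL/hr × 0.6 hr = 449.7226 mL
Volume remaining = 1218 − 449.7226 = 768.2774 mL
New rate:
Dose = 7.3 mcg/kg/min × 81.4 kg = 594.22 mcg/min
594.22 mcg/min × 60 min/hr = 35653.2 mcg/hr
Rate = 35653.2 mcg/hr ÷ 41.0509 mcg/mL = 868.512 mL/hr
Time remaining = 768.2774 mL ÷ 868.512 mL/hr = 0.8845904 hr

0.9 hours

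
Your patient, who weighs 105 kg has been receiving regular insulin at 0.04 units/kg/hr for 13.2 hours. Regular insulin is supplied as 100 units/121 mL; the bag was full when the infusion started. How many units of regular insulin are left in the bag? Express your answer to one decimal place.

Dose = 0.04 units/kg/hr × 105 kg = 4.2 units/hr
Concentration = 100 units ÷ 121 mL = 0.8264463 units/mL
Rate = 4.2 units/hr ÷ 0.8264463 units/mL = 5.082 mL/hr
Volume infused = 5.082 mL/hr × 13.2 hr = 67.0824 mL
Volume remaining = 121 − 67.0824 = 53.9176 mL
Drug remaining = 53.9176 mL × 0.8264463 units/mL = 44.56 units

44.6 units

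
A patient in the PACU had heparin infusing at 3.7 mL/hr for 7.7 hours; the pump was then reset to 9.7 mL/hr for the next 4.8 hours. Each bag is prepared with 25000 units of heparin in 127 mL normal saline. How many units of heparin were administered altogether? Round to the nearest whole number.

14774 units

Concentration = 25000 units ÷ 127 mL = 196.8504 units/mL
Stage 1: 3.7 mL/hr × 7.7 hr = 28.49 mL → 28.49 mL × 196.8504 units/mL = 5608.268 units
Stage 2: 9.7 mL/hr × 4.8 hr = 46.56 mL → 46.56 mL × 196.8504 units/mL = 9165.354 units
Total = 5608.268 + 9165.354 = 14773.62 units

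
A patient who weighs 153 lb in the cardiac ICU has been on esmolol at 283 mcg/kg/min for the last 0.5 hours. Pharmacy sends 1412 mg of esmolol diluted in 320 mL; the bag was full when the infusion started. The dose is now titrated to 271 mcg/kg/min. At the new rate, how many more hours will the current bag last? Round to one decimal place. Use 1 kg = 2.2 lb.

0.7 hours

Initial rate:
Weight = 153 lb ÷ 2.2 lb/kg = 69.54545 kg
Dose = 283 mcg/kg/min × 69.54545 kg = 19681.36 mcg/min
19681.36 mcg/min × 60 min/hr = 1180882 mcg/hr
Concentration = 1412 mg ÷ 320 mL = 4.4125 mg/mL = 4412.5 mcg/mL
Rate = 1180882 mcg/hr ÷ 4412.5 mcg/mL = 267.6219 mL/hr
Volume infused so far = 267.6219 mL/hr × 0.5 hr = 133.811 mL
Volume remaining = 320 − 133.811 = 186.189 mL
New rate:
Dose = 271 mcg/kg/min × 69.54545 kg = 18846.82 mcg/min
18846.82 mcg/min × 60 min/hr = 1130809 mcg/hr
Rate = 1130809 mcg/hr ÷ 4412.5 mcg/mL = 256.274 mL/hr
Time remaining = 186.189 mL ÷ 256.274 mL/hr = 0.7265232 hr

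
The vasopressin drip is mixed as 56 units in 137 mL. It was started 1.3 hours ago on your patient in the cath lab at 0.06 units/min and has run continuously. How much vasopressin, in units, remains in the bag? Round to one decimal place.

0.06 units/min × 60 min/hr = 3.6 units/hr
Concentration = 56 units ÷ 137 mL = 0.4087591 units/mL
Rate = 3.6 units/hr ÷ 0.4087591 units/mL = 8.807143 mL/hr
Volume infused = 8.807143 mL/hr × 1.3 hr = 11.44929 mL
Volume remaining = 137 − 11.44929 = 125.5507 mL
Drug remaining = 125.5507 mL × 0.4087591 units/mL = 51.32 units

51.3 units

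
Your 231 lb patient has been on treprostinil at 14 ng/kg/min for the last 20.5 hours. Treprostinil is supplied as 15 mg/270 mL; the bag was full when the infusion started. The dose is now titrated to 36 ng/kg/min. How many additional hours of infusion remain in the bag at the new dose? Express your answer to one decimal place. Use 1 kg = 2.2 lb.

Initial rate:
Weight = 231 lb ÷ 2.2 lb/kg = 105 kg
Dose = 14 ng/kg/min × 105 kg = 1470 ng/min
1470 ng/min × 60 min/hr = 88200 ng/hr
Concentration = 15 mg ÷ 270 mL = 0.05555556 mg/mL = 55555.56 ng/mL
Rate = 88200 ng/hr ÷ 55555.56 ng/mL = 1.5876 mL/hr
Volume infused so far = 1.5876 mL/hr × 20.5 hr = 32.5458 mL
Volume remaining = 270 − 32.5458 = 237.4542 mL
New rate:
Dose = 36 ng/kg/min × 105 kg = 3780 ng/min
3780 ng/min × 60 min/hr = 226800 ng/hr
Rate = 226800 ng/hr ÷ 55555.56 ng/mL = 4.0824 mL/hr
Time remaining = 237.4542 mL ÷ 4.0824 mL/hr = 58.16534 hr

58.2 hours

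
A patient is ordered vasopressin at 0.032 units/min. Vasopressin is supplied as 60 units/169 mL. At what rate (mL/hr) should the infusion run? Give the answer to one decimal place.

0.032 units/min × 60 min/hr = 1.92 units/hr
Concentration = 60 units ÷ 169 mL = 0.3550296 units/mL
Rate = 1.92 units/hr ÷ 0.3550296 units/mL = 5.408 mL/hr

5.4 mL/hr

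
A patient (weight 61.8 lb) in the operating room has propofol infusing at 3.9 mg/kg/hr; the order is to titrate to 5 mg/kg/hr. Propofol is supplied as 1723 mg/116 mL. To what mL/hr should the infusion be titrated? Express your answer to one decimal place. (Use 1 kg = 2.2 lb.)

9.5 mL/hr

Weight = 61.8 lb ÷ 2.2 lb/kg = 28.09091 kg
Dose = 5 mg/kg/hr × 28.09091 kg = 140.4545 mg/hr
Concentration = 1723 mg ÷ 116 mL = 14.85345 mg/mL
Rate = 140.4545 mg/hr ÷ 14.85345 mg/mL = 9.456023 mL/hr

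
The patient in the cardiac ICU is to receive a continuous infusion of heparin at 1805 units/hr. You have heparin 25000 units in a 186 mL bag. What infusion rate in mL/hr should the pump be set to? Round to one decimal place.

13.4 mL/hr

Concentration = 25000 units ÷ 186 mL = 134.4086 units/mL
Rate = 1805 units/hr ÷ 134.4086 units/mL = 13.4292 mL/hr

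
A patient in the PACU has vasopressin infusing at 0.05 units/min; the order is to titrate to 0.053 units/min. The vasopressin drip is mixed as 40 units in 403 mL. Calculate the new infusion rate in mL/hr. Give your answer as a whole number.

0.053 units/min × 60 min/hr = 3.18 units/hr
Concentration = 40 units ÷ 403 mL = 0.09925558 units/mL
Rate = 3.18 units/hr ÷ 0.09925558 units/mL = 32.0385 mL/hr

32 mL/hr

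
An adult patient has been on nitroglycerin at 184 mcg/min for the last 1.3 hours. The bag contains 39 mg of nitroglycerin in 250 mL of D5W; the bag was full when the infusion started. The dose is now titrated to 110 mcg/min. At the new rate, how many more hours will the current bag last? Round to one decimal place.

Initial rate:
184 mcg/min × 60 min/hr = 11040 mcg/hr
Concentration = 39 mg ÷ 250 mL = 0.156 mg/mL = 156 mcg/mL
Rate = 11040 mcg/hr ÷ 156 mcg/mL = 70.76923 mL/hr
Volume infused so far = 70.76923 mL/hr × 1.3 hr = 92 mL
Volume remaining = 250 − 92 = 158 mL
New rate:
110 mcg/min × 60 min/hr = 6600 mcg/hr
Rate = 6600 mcg/hr ÷ 156 mcg/mL = 42.30769 mL/hr
Time remaining = 158 mL ÷ 42.30769 mL/hr = 3.734545 hr

3.7 hours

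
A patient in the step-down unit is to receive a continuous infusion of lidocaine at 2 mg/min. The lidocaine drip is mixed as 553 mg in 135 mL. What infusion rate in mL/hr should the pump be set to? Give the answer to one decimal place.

2 mg/min × 60 min/hr = 120 mg/hr
Concentration = 553 mg ÷ 135 mL = 4.096296 mg/mL
Rate = 120 mg/hr ÷ 4.096296 mg/mL = 29.29476 mL/hr

29.3 mL/hr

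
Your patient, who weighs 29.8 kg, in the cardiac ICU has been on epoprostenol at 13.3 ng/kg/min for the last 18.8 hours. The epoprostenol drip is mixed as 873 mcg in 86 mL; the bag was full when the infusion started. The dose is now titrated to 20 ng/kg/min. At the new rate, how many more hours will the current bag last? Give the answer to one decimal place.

11.9 hours

Initial rate:
Dose = 13.3 ng/kg/min × 29.8 kg = 396.34 ng/min
396.34 ng/min × 60 min/hr = 23780.4 ng/hr
Concentration = 873 mcg ÷ 86 mL = 10.15116 mcg/mL = 10151.16 ng/mL
Rate = 23780.4 ng/hr ÷ 10151.16 ng/mL = 2.342628 mL/hr
Volume infused so far = 2.342628 mL/hr × 18.8 hr = 44.04141 mL
Volume remaining = 86 − 44.04141 = 41.95859 mL
New rate:
Dose = 20 ng/kg/min × 29.8 kg = 596 ng/min
596 ng/min × 60 min/hr = 35760 ng/hr
Rate = 35760 ng/hr ÷ 10151.16 ng/mL = 3.522749 mL/hr
Time remaining = 41.95859 mL ÷ 3.522749 mL/hr = 11.91075 hr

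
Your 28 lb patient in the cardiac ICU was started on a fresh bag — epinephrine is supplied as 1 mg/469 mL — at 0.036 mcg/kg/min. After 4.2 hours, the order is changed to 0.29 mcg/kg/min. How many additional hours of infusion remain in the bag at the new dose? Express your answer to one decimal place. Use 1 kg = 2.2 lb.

4.0 hours

Initial rate:
Weight = 28 lb ÷ 2.2 lb/kg = 12.72727 kg
Dose = 0.036 mcg/kg/min × 12.72727 kg = 0.4581818 mcg/min
0.4581818 mcg/min × 60 min/hr = 27.49091 mcg/hr
Concentration = 1 mg ÷ 469 mL = 0.002132196 mg/mL = 2.132196 mcg/mL
Rate = 27.49091 mcg/hr ÷ 2.132196 mcg/mL = 12.89324 mL/hr
Volume infused so far = 12.89324 mL/hr × 4.2 hr = 54.15159 mL
Volume remaining = 469 − 54.15159 = 414.8484 mL
New rate:
Dose = 0.29 mcg/kg/min × 12.72727 kg = 3.690909 mcg/min
3.690909 mcg/min × 60 min/hr = 221.4545 mcg/hr
Rate = 221.4545 mcg/hr ÷ 2.132196 mcg/mL = 103.8622 mL/hr
Time remaining = 414.8484 mL ÷ 103.8622 mL/hr = 3.99422 hr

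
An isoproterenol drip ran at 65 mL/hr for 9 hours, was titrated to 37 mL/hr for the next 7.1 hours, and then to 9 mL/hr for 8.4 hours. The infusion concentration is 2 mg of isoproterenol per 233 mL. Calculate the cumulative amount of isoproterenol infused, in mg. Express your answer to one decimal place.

7.9 mg

Concentration = 2 mg ÷ 233 mL = 0.008583691 mg/mL
Stage 1: 65 mL/hr × 9 hr = 585 mL → 585 mL × 0.008583691 mg/mL = 5.021459 mg
Stage 2: 37 mL/hr × 7.1 hr = 262.7 mL → 262.7 mL × 0.008583691 mg/mL = 2.254936 mg
Stage 3: 9 mL/hr × 8.4 hr = 75.6 mL → 75.6 mL × 0.008583691 mg/mL = 0.648927 mg
Total = 5.021459 + 2.254936 + 0.648927 = 7.925322 mg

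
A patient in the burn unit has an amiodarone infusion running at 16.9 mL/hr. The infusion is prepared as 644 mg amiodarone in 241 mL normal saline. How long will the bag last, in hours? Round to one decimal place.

14.3 hours

Duration = 241 mL ÷ 16.9 mL/hr = 14.26036 hr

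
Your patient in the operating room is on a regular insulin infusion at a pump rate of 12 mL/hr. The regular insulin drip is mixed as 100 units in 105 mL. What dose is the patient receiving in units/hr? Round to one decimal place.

Concentration = 100 units ÷ 105 mL = 0.952381 units/mL
Drug rate = 12 mL/hr × 0.952381 units/mL = 11.42857 units/hr

11.4 units/hr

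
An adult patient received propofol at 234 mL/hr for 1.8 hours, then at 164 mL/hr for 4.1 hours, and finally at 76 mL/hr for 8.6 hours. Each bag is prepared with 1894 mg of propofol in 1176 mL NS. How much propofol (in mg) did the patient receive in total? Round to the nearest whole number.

Concentration = 1894 mg ÷ 1176 mL = 1.610544 mg/mL
Stage 1: 234 mL/hr × 1.8 hr = 421.2 mL → 421.2 mL × 1.610544 mg/mL = 678.3612 mg
Stage 2: 164 mL/hr × 4.1 hr = 672.4 mL → 672.4 mL × 1.610544 mg/mL = 1082.93 mg
Stage 3: 76 mL/hr × 8.6 hr = 653.6 mL → 653.6 mL × 1.610544 mg/mL = 1052.652 mg
Total = 678.3612 + 1082.93 + 1052.652 = 2813.943 mg

2814 mg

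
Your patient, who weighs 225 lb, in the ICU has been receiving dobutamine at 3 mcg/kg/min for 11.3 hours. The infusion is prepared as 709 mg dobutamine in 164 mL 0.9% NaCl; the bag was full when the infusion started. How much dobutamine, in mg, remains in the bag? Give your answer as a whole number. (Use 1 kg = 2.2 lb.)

501 mg

Weight = 225 lb ÷ 2.2 lb/kg = 102.2727 kg
Dose = 3 mcg/kg/min × 102.2727 kg = 306.8182 mcg/min
306.8182 mcg/min × 60 min/hr = 18409.09 mcg/hr
Concentration = 709 mg ÷ 164 mL = 4.323171 mg/mL = 4323.171 mcg/mL
Rate = 18409.09 mcg/hr ÷ 4323.171 mcg/mL = 4.258238 mL/hr
Volume infused = 4.258238 mL/hr × 11.3 hr = 48.11809 mL
Volume remaining = 164 − 48.11809 = 115.8819 mL
Drug remaining = 115.8819 mL × 4323.171 mcg/mL = 500977.3 mcg = 500.9773 mg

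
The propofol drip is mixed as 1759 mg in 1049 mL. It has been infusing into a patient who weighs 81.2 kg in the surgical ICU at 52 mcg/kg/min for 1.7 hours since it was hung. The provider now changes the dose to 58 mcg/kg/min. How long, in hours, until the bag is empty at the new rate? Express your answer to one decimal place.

Initial rate:
Dose = 52 mcg/kg/min × 81.2 kg = 4222.4 mcg/min
4222.4 mcg/min × 60 min/hr = 253344 mcg/hr
Concentration = 1759 mg ÷ 1049 mL = 1.676835 mg/mL = 1676.835 mcg/mL
Rate = 253344 mcg/hr ÷ 1676.835 mcg/mL = 151.0846 mL/hr
Volume infused so far = 151.0846 mL/hr × 1.7 hr = 256.8439 mL
Volume remaining = 1049 − 256.8439 = 792.1561 mL
New rate:
Dose = 58 mcg/kg/min × 81.2 kg = 4709.6 mcg/min
4709.6 mcg/min × 60 min/hr = 282576 mcg/hr
Rate = 282576 mcg/hr ÷ 1676.835 mcg/mL = 168.5175 mL/hr
Time remaining = 792.1561 mL ÷ 168.5175 mL/hr = 4.700736 hr

4.7 hours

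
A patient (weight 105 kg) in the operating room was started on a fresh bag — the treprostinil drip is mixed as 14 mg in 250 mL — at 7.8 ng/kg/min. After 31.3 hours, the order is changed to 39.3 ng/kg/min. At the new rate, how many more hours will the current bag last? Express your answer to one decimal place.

50.3 hours

Initial rate:
Dose = 7.8 ng/kg/min × 105 kg = 819 ng/min
819 ng/min × 60 min/hr = 49140 ng/hr
Concentration = 14 mg ÷ 250 mL = 0.056 mg/mL = 56000 ng/mL
Rate = 49140 ng/hr ÷ 56000 ng/mL = 0.8775 mL/hr
Volume infused so far = 0.8775 mL/hr × 31.3 hr = 27.46575 mL
Volume remaining = 250 − 27.46575 = 222.5342 mL
New rate:
Dose = 39.3 ng/kg/min × 105 kg = 4126.5 ng/min
4126.5 ng/min × 60 min/hr = 247590 ng/hr
Rate = 247590 ng/hr ÷ 56000 ng/mL = 4.42125 mL/hr
Time remaining = 222.5342 mL ÷ 4.42125 mL/hr = 50.33288 hr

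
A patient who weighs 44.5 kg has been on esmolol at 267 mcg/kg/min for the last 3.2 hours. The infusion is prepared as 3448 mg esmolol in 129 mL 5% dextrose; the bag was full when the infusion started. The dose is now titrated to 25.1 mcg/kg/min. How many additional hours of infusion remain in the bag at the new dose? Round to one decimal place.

17.4 hours

Initial rate:
Dose = 267 mcg/kg/min × 44.5 kg = 11881.5 mcg/min
11881.5 mcg/min × 60 min/hr = 712890 mcg/hr
Concentration = 3448 mg ÷ 129 mL = 26.72868 mg/mL = 26728.68 mcg/mL
Rate = 712890 mcg/hr ÷ 26728.68 mcg/mL = 26.67135 mL/hr
Volume infused so far = 26.67135 mL/hr × 3.2 hr = 85.34832 mL
Volume remaining = 129 − 85.34832 = 43.65168 mL
New rate:
Dose = 25.1 mcg/kg/min × 44.5 kg = 1116.95 mcg/min
1116.95 mcg/min × 60 min/hr = 67017 mcg/hr
Rate = 67017 mcg/hr ÷ 26728.68 mcg/mL = 2.507307 mL/hr
Time remaining = 43.65168 mL ÷ 2.507307 mL/hr = 17.40979 hr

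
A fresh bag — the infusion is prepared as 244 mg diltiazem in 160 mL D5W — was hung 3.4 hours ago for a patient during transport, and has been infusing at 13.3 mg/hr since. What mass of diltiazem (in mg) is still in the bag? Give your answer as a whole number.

199 mg

Concentration = 244 mg ÷ 160 mL = 1.525 mg/mL
Rate = 13.3 mg/hr ÷ 1.525 mg/mL = 8.721311 mL/hr
Volume infused = 8.721311 mL/hr × 3.4 hr = 29.65246 mL
Volume remaining = 160 − 29.65246 = 130.3475 mL
Drug remaining = 130.3475 mL × 1.525 mg/mL = 198.78 mg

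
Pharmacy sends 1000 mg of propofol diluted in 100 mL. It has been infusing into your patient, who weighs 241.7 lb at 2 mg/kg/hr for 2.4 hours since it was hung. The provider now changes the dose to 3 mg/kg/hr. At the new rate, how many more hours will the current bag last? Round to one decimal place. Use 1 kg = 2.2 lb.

1.4 hours

Initial rate:
Weight = 241.7 lb ÷ 2.2 lb/kg = 109.8636 kg
Dose = 2 mg/kg/hr × 109.8636 kg = 219.7273 mg/hr
Concentration = 1000 mg ÷ 100 mL = 10 mg/mL
Rate = 219.7273 mg/hr ÷ 10 mg/mL = 21.97273 mL/hr
Volume infused so far = 21.97273 mL/hr × 2.4 hr = 52.73455 mL
Volume remaining = 100 − 52.73455 = 47.26545 mL
New rate:
Dose = 3 mg/kg/hr × 109.8636 kg = 329.5909 mg/hr
Rate = 329.5909 mg/hr ÷ 10 mg/mL = 32.95909 mL/hr
Time remaining = 47.26545 mL ÷ 32.95909 mL/hr = 1.434064 hr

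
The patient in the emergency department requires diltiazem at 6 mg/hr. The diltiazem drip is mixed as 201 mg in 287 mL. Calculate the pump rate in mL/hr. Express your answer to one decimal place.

8.6 mL/hr

Concentration = 201 mg ÷ 287 mL = 0.7003484 mg/mL
Rate = 6 mg/hr ÷ 0.7003484 mg/mL = 8.567164 mL/hr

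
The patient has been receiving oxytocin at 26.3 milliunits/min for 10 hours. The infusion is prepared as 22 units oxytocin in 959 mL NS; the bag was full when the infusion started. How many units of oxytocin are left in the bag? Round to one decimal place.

6.2 units

26.3 milliunits/min × 60 min/hr = 1578 milliunits/hr
Concentration = 22 units ÷ 959 mL = 0.02294056 units/mL = 22.94056 milliunits/mL
Rate = 1578 milliunits/hr ÷ 22.94056 milliunits/mL = 68.78645 mL/hr
Volume infused = 68.78645 mL/hr × 10 hr = 687.8645 mL
Volume remaining = 959 − 687.8645 = 271.1355 mL
Drug remaining = 271.1355 mL × 22.94056 milliunits/mL = 6220 milliunits = 6.22 units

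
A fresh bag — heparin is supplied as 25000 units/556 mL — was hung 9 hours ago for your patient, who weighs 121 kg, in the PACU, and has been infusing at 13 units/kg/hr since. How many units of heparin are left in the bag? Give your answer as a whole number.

10843 units

Dose = 13 units/kg/hr × 121 kg = 1573 units/hr
Concentration = 25000 units ÷ 556 mL = 44.96403 units/mL
Rate = 1573 units/hr ÷ 44.96403 units/mL = 34.98352 mL/hr
Volume infused = 34.98352 mL/hr × 9 hr = 314.8517 mL
Volume remaining = 556 − 314.8517 = 241.1483 mL
Drug remaining = 241.1483 mL × 44.96403 units/mL = 10843 units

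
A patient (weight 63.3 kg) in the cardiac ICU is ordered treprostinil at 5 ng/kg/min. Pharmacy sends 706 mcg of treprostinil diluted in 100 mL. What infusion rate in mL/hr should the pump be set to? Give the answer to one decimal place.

Dose = 5 ng/kg/min × 63.3 kg = 316.5 ng/min
316.5 ng/min × 60 min/hr = 18990 ng/hr
Concentration = 706 mcg ÷ 100 mL = 7.06 mcg/mL = 7060 ng/mL
Rate = 18990 ng/hr ÷ 7060 ng/mL = 2.689802 mL/hr

2.7 mL/hr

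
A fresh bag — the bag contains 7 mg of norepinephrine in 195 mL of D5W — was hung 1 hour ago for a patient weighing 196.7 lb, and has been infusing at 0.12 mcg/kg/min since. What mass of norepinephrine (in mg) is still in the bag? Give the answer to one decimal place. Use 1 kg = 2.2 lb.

6.4 mg

Weight = 196.7 lb ÷ 2.2 lb/kg = 89.40909 kg
Dose = 0.12 mcg/kg/min × 89.40909 kg = 10.72909 mcg/min
10.72909 mcg/min × 60 min/hr = 643.7455 mcg/hr
Concentration = 7 mg ÷ 195 mL = 0.03589744 mg/mL = 35.89744 mcg/mL
Rate = 643.7455 mcg/hr ÷ 35.89744 mcg/mL = 17.93291 mL/hr
Volume infused = 17.93291 mL/hr × 1 hr = 17.93291 mL
Volume remaining = 195 − 17.93291 = 177.0671 mL
Drug remaining = 177.0671 mL × 35.89744 mcg/mL = 6356.255 mcg = 6.356255 mg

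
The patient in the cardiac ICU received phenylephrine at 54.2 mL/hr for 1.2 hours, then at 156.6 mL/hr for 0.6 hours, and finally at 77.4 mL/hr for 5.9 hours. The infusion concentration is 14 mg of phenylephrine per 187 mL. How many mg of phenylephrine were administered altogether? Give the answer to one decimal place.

46.1 mg

Concentration = 14 mg ÷ 187 mL = 0.07486631 mg/mL
Stage 1: 54.2 mL/hr × 1.2 hr = 65.04 mL → 65.04 mL × 0.07486631 mg/mL = 4.869305 mg
Stage 2: 156.6 mL/hr × 0.6 hr = 93.96 mL → 93.96 mL × 0.07486631 mg/mL = 7.034439 mg
Stage 3: 77.4 mL/hr × 5.9 hr = 456.66 mL → 456.66 mL × 0.07486631 mg/mL = 34.18845 mg
Total = 4.869305 + 7.034439 + 34.18845 = 46.09219 mg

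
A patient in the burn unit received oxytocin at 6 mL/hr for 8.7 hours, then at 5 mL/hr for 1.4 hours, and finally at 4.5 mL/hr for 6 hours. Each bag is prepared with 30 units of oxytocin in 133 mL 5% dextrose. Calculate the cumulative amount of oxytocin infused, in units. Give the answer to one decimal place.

Concentration = 30 units ÷ 133 mL = 0.2255639 units/mL
Stage 1: 6 mL/hr × 8.7 hr = 52.2 mL → 52.2 mL × 0.2255639 units/mL = 11.77444 units
Stage 2: 5 mL/hr × 1.4 hr = 7 mL → 7 mL × 0.2255639 units/mL = 1.578947 units
Stage 3: 4.5 mL/hr × 6 hr = 27 mL → 27 mL × 0.2255639 units/mL = 6.090226 units
Total = 11.77444 + 1.578947 + 6.090226 = 19.44361 units

19.4 units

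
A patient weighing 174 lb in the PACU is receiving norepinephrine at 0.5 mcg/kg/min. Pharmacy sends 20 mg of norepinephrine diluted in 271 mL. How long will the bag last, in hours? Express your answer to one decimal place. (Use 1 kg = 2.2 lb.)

8.4 hours

Weight = 174 lb ÷ 2.2 lb/kg = 79.09091 kg
Dose = 0.5 mcg/kg/min × 79.09091 kg = 39.54545 mcg/min
39.54545 mcg/min × 60 min/hr = 2372.727 mcg/hr
Concentration = 20 mg ÷ 271 mL = 0.07380074 mg/mL = 73.80074 mcg/mL
Rate = 2372.727 mcg/hr ÷ 73.80074 mcg/mL = 32.15045 mL/hr
Duration = 271 mL ÷ 32.15045 mL/hr = 8.429119 hr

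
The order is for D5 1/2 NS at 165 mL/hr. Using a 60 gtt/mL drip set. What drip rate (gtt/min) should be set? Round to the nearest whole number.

165 mL/hr ÷ 60 min/hr = 2.75 mL/min
2.75 mL/min × 60 gtt/mL = 165 gtt/min

165 gtt/min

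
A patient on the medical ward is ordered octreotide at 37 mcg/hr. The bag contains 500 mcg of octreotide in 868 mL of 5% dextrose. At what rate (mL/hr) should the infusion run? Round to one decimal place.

Concentration = 500 mcg ÷ 868 mL = 0.5760369 mcg/mL
Rate = 37 mcg/hr ÷ 0.5760369 mcg/mL = 64.232 mL/hr

64.2 mL/hr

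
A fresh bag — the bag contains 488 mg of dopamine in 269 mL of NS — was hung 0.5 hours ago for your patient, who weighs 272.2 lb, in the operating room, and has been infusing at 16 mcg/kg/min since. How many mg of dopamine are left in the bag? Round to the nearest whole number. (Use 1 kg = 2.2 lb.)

Weight = 272.2 lb ÷ 2.2 lb/kg = 123.7273 kg
Dose = 16 mcg/kg/min × 123.7273 kg = 1979.636 mcg/min
1979.636 mcg/min × 60 min/hr = 118778.2 mcg/hr
Concentration = 488 mg ÷ 269 mL = 1.814126 mg/mL = 1814.126 mcg/mL
Rate = 118778.2 mcg/hr ÷ 1814.126 mcg/mL = 65.47404 mL/hr
Volume infused = 65.47404 mL/hr × 0.5 hr = 32.73702 mL
Volume remaining = 269 − 32.73702 = 236.263 mL
Drug remaining = 236.263 mL × 1814.126 mcg/mL = 428610.9 mcg = 428.6109 mg

429 mg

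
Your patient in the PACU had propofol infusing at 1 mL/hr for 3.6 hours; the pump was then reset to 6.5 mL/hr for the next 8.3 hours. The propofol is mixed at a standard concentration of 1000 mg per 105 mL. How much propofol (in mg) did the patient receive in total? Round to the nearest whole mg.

Concentration = 1000 mg ÷ 105 mL = 9.52381 mg/mL
Stage 1: 1 mL/hr × 3.6 hr = 3.6 mL → 3.6 mL × 9.52381 mg/mL = 34.28571 mg
Stage 2: 6.5 mL/hr × 8.3 hr = 53.95 mL → 53.95 mL × 9.52381 mg/mL = 513.8095 mg
Total = 34.28571 + 513.8095 = 548.0952 mg

548 mg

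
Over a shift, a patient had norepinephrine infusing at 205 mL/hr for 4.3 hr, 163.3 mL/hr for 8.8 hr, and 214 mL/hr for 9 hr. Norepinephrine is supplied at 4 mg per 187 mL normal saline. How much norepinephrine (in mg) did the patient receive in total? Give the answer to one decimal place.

Concentration = 4 mg ÷ 187 mL = 0.02139037 mg/mL
Stage 1: 205 mL/hr × 4.3 hr = 881.5 mL → 881.5 mL × 0.02139037 mg/mL = 18.85561 mg
Stage 2: 163.3 mL/hr × 8.8 hr = 1437.04 mL → 1437.04 mL × 0.02139037 mg/mL = 30.73882 mg
Stage 3: 214 mL/hr × 9 hr = 1926 mL → 1926 mL × 0.02139037 mg/mL = 41.19786 mg
Total = 18.85561 + 30.73882 + 41.19786 = 90.7923 mg

90.8 mg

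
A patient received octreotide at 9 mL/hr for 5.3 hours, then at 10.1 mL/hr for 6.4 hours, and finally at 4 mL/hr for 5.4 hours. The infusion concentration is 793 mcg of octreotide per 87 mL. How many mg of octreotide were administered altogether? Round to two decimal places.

Concentration = 793 mcg ÷ 87 mL = 9.114943 mcg/mL
Stage 1: 9 mL/hr × 5.3 hr = 47.7 mL → 47.7 mL × 9.114943 mcg/mL = 434.7828 mcg
Stage 2: 10.1 mL/hr × 6.4 hr = 64.64 mL → 64.64 mL × 9.114943 mcg/mL = 589.1899 mcg
Stage 3: 4 mL/hr × 5.4 hr = 21.6 mL → 21.6 mL × 9.114943 mcg/mL = 196.8828 mcg
Total = 434.7828 + 589.1899 + 196.8828 = 1220.855 mcg = 1.220855 mg

1.22 mg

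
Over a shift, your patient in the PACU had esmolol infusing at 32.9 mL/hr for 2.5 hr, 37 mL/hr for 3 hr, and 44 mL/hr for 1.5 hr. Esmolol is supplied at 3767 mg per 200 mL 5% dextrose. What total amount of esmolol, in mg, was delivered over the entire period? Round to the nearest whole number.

Concentration = 3767 mg ÷ 200 mL = 18.835 mg/mL
Stage 1: 32.9 mL/hr × 2.5 hr = 82.25 mL → 82.25 mL × 18.835 mg/mL = 1549.179 mg
Stage 2: 37 mL/hr × 3 hr = 111 mL → 111 mL × 18.835 mg/mL = 2090.685 mg
Stage 3: 44 mL/hr × 1.5 hr = 66 mL → 66 mL × 18.835 mg/mL = 1243.11 mg
Total = 1549.179 + 2090.685 + 1243.11 = 4882.974 mg

4883 mg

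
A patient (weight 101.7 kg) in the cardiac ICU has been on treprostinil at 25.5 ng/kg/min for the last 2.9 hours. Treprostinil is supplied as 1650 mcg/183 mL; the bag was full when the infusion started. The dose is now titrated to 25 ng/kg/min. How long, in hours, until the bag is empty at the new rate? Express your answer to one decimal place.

Initial rate:
Dose = 25.5 ng/kg/min × 101.7 kg = 2593.35 ng/min
2593.35 ng/min × 60 min/hr = 155601 ng/hr
Concentration = 1650 mcg ÷ 183 mL = 9.016393 mcg/mL = 9016.393 ng/mL
Rate = 155601 ng/hr ÷ 9016.393 ng/mL = 17.25757 mL/hr
Volume infused so far = 17.25757 mL/hr × 2.9 hr = 50.04694 mL
Volume remaining = 183 − 50.04694 = 132.9531 mL
New rate:
Dose = 25 ng/kg/min × 101.7 kg = 2542.5 ng/min
2542.5 ng/min × 60 min/hr = 152550 ng/hr
Rate = 152550 ng/hr ÷ 9016.393 ng/mL = 16.91918 mL/hr
Time remaining = 132.9531 mL ÷ 16.91918 mL/hr = 7.858126 hr

7.9 hours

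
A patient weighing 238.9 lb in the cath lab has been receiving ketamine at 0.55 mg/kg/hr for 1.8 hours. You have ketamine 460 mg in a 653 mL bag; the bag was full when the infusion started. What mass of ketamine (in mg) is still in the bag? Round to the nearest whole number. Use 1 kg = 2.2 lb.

Weight = 238.9 lb ÷ 2.2 lb/kg = 108.5909 kg
Dose = 0.55 mg/kg/hr × 108.5909 kg = 59.725 mg/hr
Concentration = 460 mg ÷ 653 mL = 0.704441 mg/mL
Rate = 59.725 mg/hr ÷ 0.704441 mg/mL = 84.78353 mL/hr
Volume infused = 84.78353 mL/hr × 1.8 hr = 152.6104 mL
Volume remaining = 653 − 152.6104 = 500.3896 mL
Drug remaining = 500.3896 mL × 0.704441 mg/mL = 352.495 mg

352 mg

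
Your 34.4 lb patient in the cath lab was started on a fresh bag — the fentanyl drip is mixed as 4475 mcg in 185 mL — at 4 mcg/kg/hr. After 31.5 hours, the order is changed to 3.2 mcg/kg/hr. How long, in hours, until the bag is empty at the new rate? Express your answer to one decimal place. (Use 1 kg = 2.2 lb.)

50.1 hours

Initial rate:
Weight = 34.4 lb ÷ 2.2 lb/kg = 15.63636 kg
Dose = 4 mcg/kg/hr × 15.63636 kg = 62.54545 mcg/hr
Concentration = 4475 mcg ÷ 185 mL = 24.18919 mcg/mL
Rate = 62.54545 mcg/hr ÷ 24.18919 mcg/mL = 2.585678 mL/hr
Volume infused so far = 2.585678 mL/hr × 31.5 hr = 81.44886 mL
Volume remaining = 185 − 81.44886 = 103.5511 mL
New rate:
Dose = 3.2 mcg/kg/hr × 15.63636 kg = 50.03636 mcg/hr
Rate = 50.03636 mcg/hr ÷ 24.18919 mcg/mL = 2.068542 mL/hr
Time remaining = 103.5511 mL ÷ 2.068542 mL/hr = 50.05996 hr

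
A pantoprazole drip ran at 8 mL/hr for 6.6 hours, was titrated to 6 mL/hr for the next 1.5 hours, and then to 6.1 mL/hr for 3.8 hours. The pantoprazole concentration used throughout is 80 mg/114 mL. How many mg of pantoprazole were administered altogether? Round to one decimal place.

Concentration = 80 mg ÷ 114 mL = 0.7017544 mg/mL
Stage 1: 8 mL/hr × 6.6 hr = 52.8 mL → 52.8 mL × 0.7017544 mg/mL = 37.05263 mg
Stage 2: 6 mL/hr × 1.5 hr = 9 mL → 9 mL × 0.7017544 mg/mL = 6.315789 mg
Stage 3: 6.1 mL/hr × 3.8 hr = 23.18 mL → 23.18 mL × 0.7017544 mg/mL = 16.26667 mg
Total = 37.05263 + 6.315789 + 16.26667 = 59.63509 mg

59.6 mg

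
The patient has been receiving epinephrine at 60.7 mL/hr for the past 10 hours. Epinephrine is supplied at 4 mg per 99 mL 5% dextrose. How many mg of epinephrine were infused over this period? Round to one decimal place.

24.5 mg

Concentration = 4 mg ÷ 99 mL = 0.04040404 mg/mL = 40.40404 mcg/mL
Drug rate = 60.7 mL/hr × 40.40404 mcg/mL = 2452.525 mcg/hr
Total = 2452.525 mcg/hr × 10 hr = 24525.25 mcg = 24.52525 mg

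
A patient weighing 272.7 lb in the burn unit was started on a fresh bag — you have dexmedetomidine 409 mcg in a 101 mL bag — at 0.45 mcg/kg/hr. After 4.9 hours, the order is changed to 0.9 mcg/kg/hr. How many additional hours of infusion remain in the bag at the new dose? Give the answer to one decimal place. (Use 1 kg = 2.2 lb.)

1.2 hours

Initial rate:
Weight = 272.7 lb ÷ 2.2 lb/kg = 123.9545 kg
Dose = 0.45 mcg/kg/hr × 123.9545 kg = 55.77955 mcg/hr
Concentration = 409 mcg ÷ 101 mL = 4.049505 mcg/mL
Rate = 55.77955 mcg/hr ÷ 4.049505 mcg/mL = 13.77441 mL/hr
Volume infused so far = 13.77441 mL/hr × 4.9 hr = 67.49461 mL
Volume remaining = 101 − 67.49461 = 33.50539 mL
New rate:
Dose = 0.9 mcg/kg/hr × 123.9545 kg = 111.5591 mcg/hr
Rate = 111.5591 mcg/hr ÷ 4.049505 mcg/mL = 27.54882 mL/hr
Time remaining = 33.50539 mL ÷ 27.54882 mL/hr = 1.216218 hr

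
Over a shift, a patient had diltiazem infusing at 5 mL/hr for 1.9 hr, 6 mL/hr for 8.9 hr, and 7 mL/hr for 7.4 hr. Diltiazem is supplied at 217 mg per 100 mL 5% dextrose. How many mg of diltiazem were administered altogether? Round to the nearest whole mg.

Concentration = 217 mg ÷ 100 mL = 2.17 mg/mL
Stage 1: 5 mL/hr × 1.9 hr = 9.5 mL → 9.5 mL × 2.17 mg/mL = 20.615 mg
Stage 2: 6 mL/hr × 8.9 hr = 53.4 mL → 53.4 mL × 2.17 mg/mL = 115.878 mg
Stage 3: 7 mL/hr × 7.4 hr = 51.8 mL → 51.8 mL × 2.17 mg/mL = 112.406 mg
Total = 20.615 + 115.878 + 112.406 = 248.899 mg

249 mg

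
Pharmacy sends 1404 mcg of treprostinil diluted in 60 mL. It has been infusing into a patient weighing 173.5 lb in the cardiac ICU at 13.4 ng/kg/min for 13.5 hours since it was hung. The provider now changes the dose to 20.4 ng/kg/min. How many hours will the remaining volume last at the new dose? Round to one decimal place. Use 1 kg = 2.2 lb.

5.7 hours

Initial rate:
Weight = 173.5 lb ÷ 2.2 lb/kg = 78.86364 kg
Dose = 13.4 ng/kg/min × 78.86364 kg = 1056.773 ng/min
1056.773 ng/min × 60 min/hr = 63406.36 ng/hr
Concentration = 1404 mcg ÷ 60 mL = 23.4 mcg/mL = 23400 ng/mL
Rate = 63406.36 ng/hr ÷ 23400 ng/mL = 2.709674 mL/hr
Volume infused so far = 2.709674 mL/hr × 13.5 hr = 36.58059 mL
Volume remaining = 60 − 36.58059 = 23.41941 mL
New rate:
Dose = 20.4 ng/kg/min × 78.86364 kg = 1608.818 ng/min
1608.818 ng/min × 60 min/hr = 96529.09 ng/hr
Rate = 96529.09 ng/hr ÷ 23400 ng/mL = 4.125175 mL/hr
Time remaining = 23.41941 mL ÷ 4.125175 mL/hr = 5.677191 hr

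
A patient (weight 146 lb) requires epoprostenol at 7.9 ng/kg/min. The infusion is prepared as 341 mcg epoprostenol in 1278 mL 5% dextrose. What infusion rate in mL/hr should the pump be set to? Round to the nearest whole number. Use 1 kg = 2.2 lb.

118 mL/hr

Weight = 146 lb ÷ 2.2 lb/kg = 66.36364 kg
Dose = 7.9 ng/kg/min × 66.36364 kg = 524.2727 ng/min
524.2727 ng/min × 60 min/hr = 31456.36 ng/hr
Concentration = 341 mcg ÷ 1278 mL = 0.2668232 mcg/mL = 266.8232 ng/mL
Rate = 31456.36 ng/hr ÷ 266.8232 ng/mL = 117.8922 mL/hr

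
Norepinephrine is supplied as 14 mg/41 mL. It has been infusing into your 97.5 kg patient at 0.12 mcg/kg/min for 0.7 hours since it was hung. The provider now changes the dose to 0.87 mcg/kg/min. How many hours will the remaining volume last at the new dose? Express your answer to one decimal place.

2.7 hours

Initial rate:
Dose = 0.12 mcg/kg/min × 97.5 kg = 11.7 mcg/min
11.7 mcg/min × 60 min/hr = 702 mcg/hr
Concentration = 14 mg ÷ 41 mL = 0.3414634 mg/mL = 341.4634 mcg/mL
Rate = 702 mcg/hr ÷ 341.4634 mcg/mL = 2.055857 mL/hr
Volume infused so far = 2.055857 mL/hr × 0.7 hr = 1.4391 mL
Volume remaining = 41 − 1.4391 = 39.5609 mL
New rate:
Dose = 0.87 mcg/kg/min × 97.5 kg = 84.825 mcg/min
84.825 mcg/min × 60 min/hr = 5089.5 mcg/hr
Rate = 5089.5 mcg/hr ÷ 341.4634 mcg/mL = 14.90496 mL/hr
Time remaining = 39.5609 mL ÷ 14.90496 mL/hr = 2.65421 hr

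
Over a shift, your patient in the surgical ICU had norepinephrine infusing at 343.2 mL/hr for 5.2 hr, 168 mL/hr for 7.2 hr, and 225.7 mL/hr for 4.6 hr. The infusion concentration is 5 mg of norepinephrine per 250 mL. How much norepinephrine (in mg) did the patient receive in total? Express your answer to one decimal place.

Concentration = 5 mg ÷ 250 mL = 0.02 mg/mL
Stage 1: 343.2 mL/hr × 5.2 hr = 1784.64 mL → 1784.64 mL × 0.02 mg/mL = 35.6928 mg
Stage 2: 168 mL/hr × 7.2 hr = 1209.6 mL → 1209.6 mL × 0.02 mg/mL = 24.192 mg
Stage 3: 225.7 mL/hr × 4.6 hr = 1038.22 mL → 1038.22 mL × 0.02 mg/mL = 20.7644 mg
Total = 35.6928 + 24.192 + 20.7644 = 80.6492 mg

80.6 mg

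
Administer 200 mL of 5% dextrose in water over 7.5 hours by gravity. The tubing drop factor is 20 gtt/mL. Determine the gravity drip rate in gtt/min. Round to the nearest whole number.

9 gtt/min

200 mL ÷ (7.5 hr × 60 = 450 min) = 0.4444444 mL/min
0.4444444 mL/min × 20 gtt/mL = 8.888889 gtt/min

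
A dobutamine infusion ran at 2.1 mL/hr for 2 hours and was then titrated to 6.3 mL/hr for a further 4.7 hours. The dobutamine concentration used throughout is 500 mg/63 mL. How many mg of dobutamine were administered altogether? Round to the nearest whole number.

Concentration = 500 mg ÷ 63 mL = 7.936508 mg/mL
Stage 1: 2.1 mL/hr × 2 hr = 4.2 mL → 4.2 mL × 7.936508 mg/mL = 33.33333 mg
Stage 2: 6.3 mL/hr × 4.7 hr = 29.61 mL → 29.61 mL × 7.936508 mg/mL = 235 mg
Total = 33.33333 + 235 = 268.3333 mg

268 mg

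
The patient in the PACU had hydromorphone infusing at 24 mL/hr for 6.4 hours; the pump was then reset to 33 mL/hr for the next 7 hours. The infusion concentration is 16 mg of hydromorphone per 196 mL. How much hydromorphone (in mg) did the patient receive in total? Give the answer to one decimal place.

31.4 mg

Concentration = 16 mg ÷ 196 mL = 0.08163265 mg/mL
Stage 1: 24 mL/hr × 6.4 hr = 153.6 mL → 153.6 mL × 0.08163265 mg/mL = 12.53878 mg
Stage 2: 33 mL/hr × 7 hr = 231 mL → 231 mL × 0.08163265 mg/mL = 18.85714 mg
Total = 12.53878 + 18.85714 = 31.39592 mg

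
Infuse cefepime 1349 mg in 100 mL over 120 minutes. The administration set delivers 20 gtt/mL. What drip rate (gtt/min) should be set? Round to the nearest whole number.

17 gtt/min

100 mL ÷ (120 min) = 0.8333333 mL/min
0.8333333 mL/min × 20 gtt/mL = 16.66667 gtt/min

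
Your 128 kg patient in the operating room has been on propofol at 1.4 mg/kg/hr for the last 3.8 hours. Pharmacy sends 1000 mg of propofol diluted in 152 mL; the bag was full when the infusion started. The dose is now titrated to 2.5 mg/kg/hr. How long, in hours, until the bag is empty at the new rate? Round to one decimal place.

1.0 hours

Initial rate:
Dose = 1.4 mg/kg/hr × 128 kg = 179.2 mg/hr
Concentration = 1000 mg ÷ 152 mL = 6.578947 mg/mL
Rate = 179.2 mg/hr ÷ 6.578947 mg/mL = 27.2384 mL/hr
Volume infused so far = 27.2384 mL/hr × 3.8 hr = 103.5059 mL
Volume remaining = 152 − 103.5059 = 48.49408 mL
New rate:
Dose = 2.5 mg/kg/hr × 128 kg = 320 mg/hr
Rate = 320 mg/hr ÷ 6.578947 mg/mL = 48.64 mL/hr
Time remaining = 48.49408 mL ÷ 48.64 mL/hr = 0.997 hr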